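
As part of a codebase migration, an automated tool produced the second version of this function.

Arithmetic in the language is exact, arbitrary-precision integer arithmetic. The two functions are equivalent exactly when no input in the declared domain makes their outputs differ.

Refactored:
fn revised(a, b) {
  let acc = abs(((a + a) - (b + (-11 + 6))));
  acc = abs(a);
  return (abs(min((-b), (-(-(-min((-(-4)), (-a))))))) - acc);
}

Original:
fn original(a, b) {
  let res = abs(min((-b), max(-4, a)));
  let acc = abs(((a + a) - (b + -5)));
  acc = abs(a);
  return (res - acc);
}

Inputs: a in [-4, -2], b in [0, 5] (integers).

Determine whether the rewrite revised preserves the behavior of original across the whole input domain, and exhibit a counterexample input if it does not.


Equivalent — the differences include arithmetic usage differs; also statement counts differ; also local variable names differ; also constant usage differs; also min/max/abs usage differs, yet no declared input distinguishes the two.
Spot check at a=-3, b=2 — original: res = 3; acc = 3; acc = 3; return 0. revised: acc = 3; acc = 3; return 0. Both give 0.
An exhaustive pass over the 18 declared inputs shows identical outputs.
verdict: equivalent


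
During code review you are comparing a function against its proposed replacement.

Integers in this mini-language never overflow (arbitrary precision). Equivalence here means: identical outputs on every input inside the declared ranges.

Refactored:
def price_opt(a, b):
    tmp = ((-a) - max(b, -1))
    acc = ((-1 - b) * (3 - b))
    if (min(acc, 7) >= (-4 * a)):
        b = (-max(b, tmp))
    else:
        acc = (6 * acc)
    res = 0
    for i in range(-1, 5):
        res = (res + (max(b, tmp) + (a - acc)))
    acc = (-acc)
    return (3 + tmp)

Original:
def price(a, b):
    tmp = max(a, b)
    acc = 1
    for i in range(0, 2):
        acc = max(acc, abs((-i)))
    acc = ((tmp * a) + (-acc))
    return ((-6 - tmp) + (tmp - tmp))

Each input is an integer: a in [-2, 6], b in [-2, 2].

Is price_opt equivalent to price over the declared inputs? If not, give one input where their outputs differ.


Consider the input a=-2, b=-2.
price: tmp becomes -2; next acc becomes 1; next at i=0:; next acc becomes 1; next at i=1:; next acc becomes 1; next acc becomes 3; next final value -4
price_opt: tmp becomes 3; next acc becomes 5; next (min(acc, 7) >= (-4 * a)) evaluates to false; next acc becomes 30; next res becomes 0; next at i=-1:; next res becomes -29; next at i=0:; next res becomes -58; next at i=1:; next res becomes -87; next at i=2:; next res becomes -116; next at i=3:; next res becomes -145; next at i=4:; next res becomes -174; next acc becomes -30; next final value 6
-4 != 6, so the rewrite changes behavior.
verdict: not equivalent; witness: a=-2, b=-2


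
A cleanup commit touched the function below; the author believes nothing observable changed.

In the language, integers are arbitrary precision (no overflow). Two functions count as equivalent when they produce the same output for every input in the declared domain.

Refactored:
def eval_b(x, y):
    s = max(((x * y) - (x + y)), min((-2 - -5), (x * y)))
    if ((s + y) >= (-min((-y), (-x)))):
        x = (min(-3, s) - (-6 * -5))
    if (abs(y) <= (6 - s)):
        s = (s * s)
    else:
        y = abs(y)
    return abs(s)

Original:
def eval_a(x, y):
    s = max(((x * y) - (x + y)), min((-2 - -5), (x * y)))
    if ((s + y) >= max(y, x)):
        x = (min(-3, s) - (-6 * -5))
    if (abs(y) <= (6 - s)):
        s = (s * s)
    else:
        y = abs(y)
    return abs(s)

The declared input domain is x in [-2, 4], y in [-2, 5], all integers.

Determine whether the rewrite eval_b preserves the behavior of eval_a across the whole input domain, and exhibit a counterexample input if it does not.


Equivalent — the differences include min/max/abs usage differs, yet no declared input distinguishes the two.
As a probe, take x=2, y=-1: eval_a runs s=-2, then ((s + y) >= max(y, x)) is false, then (abs(y) <= (6 - s)) is true, then s=4, then returns 4; eval_b runs s=-2, then ((s + y) >= (-min((-y), (-x)))) is false, then (abs(y) <= (6 - s)) is true, then s=4, then returns 4; both end at 4.
Every one of the 56 inputs gives matching results.
verdict: equivalent


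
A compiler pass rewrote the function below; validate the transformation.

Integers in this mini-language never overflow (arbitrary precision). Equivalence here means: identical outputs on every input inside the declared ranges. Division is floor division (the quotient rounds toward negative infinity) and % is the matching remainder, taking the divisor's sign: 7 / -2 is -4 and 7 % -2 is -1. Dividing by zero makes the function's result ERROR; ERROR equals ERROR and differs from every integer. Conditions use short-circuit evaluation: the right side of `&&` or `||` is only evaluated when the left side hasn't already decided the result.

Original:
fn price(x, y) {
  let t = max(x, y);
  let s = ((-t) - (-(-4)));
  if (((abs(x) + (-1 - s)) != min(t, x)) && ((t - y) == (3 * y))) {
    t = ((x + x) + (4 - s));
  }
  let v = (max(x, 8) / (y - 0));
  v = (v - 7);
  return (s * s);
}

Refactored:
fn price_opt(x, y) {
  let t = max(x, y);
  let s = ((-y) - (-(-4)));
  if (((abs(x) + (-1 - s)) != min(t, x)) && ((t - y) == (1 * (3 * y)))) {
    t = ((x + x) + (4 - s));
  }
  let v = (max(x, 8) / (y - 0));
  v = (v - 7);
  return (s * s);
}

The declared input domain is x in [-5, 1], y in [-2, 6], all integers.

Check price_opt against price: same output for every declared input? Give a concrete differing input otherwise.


Input x=-1, y=-2: 9 from price versus 4 from price_opt.
verdict: not equivalent; witness: x=-1, y=-2


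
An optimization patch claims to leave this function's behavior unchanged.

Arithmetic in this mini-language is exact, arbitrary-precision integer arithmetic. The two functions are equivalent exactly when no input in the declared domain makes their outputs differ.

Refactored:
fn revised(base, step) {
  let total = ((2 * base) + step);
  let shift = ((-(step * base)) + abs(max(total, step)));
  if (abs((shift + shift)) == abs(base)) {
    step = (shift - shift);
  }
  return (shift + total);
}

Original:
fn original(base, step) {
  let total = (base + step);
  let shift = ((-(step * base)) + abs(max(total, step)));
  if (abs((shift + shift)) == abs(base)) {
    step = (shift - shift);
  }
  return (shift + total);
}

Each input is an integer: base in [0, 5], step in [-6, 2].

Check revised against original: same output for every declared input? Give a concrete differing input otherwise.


These are not equivalent — on base=1, step=-1 the outputs split (1 vs 3).
original: total := 0 | shift := 1 | (abs((shift + shift)) == abs(base)): false | result 1
revised: total := 1 | shift := 2 | (abs((shift + shift)) == abs(base)): false | result 3
verdict: not equivalent; witness: base=1, step=-1


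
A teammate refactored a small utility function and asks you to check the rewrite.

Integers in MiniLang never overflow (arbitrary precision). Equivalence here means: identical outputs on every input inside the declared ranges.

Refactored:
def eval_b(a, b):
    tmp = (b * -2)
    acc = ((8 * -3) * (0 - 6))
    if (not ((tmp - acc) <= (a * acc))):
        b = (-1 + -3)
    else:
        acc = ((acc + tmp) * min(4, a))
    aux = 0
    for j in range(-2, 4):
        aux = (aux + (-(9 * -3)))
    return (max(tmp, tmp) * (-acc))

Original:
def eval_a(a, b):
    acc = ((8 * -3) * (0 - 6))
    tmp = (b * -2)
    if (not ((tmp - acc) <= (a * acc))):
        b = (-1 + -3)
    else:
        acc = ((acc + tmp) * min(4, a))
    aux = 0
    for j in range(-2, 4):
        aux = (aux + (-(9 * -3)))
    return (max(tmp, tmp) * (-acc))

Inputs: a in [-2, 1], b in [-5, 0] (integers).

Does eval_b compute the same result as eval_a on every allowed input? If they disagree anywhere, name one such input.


Differences: same computation, different form — yet all 24 inputs agree.
verdict: equivalent


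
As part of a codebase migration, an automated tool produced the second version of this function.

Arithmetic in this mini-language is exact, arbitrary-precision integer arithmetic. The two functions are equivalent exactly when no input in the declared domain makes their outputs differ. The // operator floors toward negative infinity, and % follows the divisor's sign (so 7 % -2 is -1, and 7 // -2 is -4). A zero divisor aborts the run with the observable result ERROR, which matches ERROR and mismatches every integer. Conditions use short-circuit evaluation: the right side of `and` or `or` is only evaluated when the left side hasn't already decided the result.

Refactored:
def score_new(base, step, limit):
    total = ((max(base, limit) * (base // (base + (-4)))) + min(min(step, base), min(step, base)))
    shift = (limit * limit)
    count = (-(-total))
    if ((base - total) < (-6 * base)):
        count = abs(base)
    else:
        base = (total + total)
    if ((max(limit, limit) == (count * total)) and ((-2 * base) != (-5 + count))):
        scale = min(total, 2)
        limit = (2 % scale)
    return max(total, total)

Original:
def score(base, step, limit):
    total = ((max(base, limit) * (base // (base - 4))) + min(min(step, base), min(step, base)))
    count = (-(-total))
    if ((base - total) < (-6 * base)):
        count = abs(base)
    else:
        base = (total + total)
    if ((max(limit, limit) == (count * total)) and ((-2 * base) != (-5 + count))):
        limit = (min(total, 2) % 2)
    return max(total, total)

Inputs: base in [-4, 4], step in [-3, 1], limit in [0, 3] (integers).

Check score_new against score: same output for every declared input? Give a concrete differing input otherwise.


Not equivalent: base=0, step=0, limit=0 separates them (0 vs ERROR).
score: total becomes 0; next count becomes 0; next ((base - total) < (-6 * base)) evaluates to false; next base becomes 0; next ((max(limit, limit) == (count * total)) and ((-2 * base) != (-5 + count))) evaluates to true; next limit becomes 0; next final value 0
score_new: total becomes 0; next shift becomes 0; next count becomes 0; next ((base - total) < (-6 * base)) evaluates to false; next base becomes 0; next ((max(limit, limit) == (count * total)) and ((-2 * base) != (-5 + count))) evaluates to true; next scale becomes 0; next hits division by zero so the output is ERROR
verdict: not equivalent; witness: base=0, step=0, limit=0


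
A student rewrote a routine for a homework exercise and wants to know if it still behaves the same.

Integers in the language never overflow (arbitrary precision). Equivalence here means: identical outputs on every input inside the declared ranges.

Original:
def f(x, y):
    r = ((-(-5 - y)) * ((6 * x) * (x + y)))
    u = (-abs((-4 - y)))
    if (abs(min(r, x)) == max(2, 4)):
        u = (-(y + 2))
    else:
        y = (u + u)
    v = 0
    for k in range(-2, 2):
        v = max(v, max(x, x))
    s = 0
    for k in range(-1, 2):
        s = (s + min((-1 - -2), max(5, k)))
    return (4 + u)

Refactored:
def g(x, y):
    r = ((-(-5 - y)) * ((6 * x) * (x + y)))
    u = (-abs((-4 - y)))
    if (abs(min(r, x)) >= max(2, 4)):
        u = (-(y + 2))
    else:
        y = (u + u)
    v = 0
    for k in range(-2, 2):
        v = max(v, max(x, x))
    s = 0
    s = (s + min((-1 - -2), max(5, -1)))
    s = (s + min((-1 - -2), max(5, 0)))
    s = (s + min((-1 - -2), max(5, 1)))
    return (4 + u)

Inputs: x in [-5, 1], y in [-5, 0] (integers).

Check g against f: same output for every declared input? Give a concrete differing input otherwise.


Take x=-5, y=-5.
f: r = 0; u = -1; (abs(min(r, x)) == max(2, 4)) -> false; y = -2; v = 0; [k=-2]; v = 0; [k=-1]; v = 0; [k=0]; v = 0; [k=1]; v = 0; s = 0; [k=-1]; s = 1; [k=0]; s = 2; [k=1]; s = 3; return 3
g: r = 0; u = -1; (abs(min(r, x)) >= max(2, 4)) -> true; u = 3; v = 0; [k=-2]; v = 0; [k=-1]; v = 0; [k=0]; v = 0; [k=1]; v = 0; s = 0; s = 1; s = 2; s = 3; return 7
3 != 7, so the rewrite changes behavior.
verdict: not equivalent; witness: x=-5, y=-5


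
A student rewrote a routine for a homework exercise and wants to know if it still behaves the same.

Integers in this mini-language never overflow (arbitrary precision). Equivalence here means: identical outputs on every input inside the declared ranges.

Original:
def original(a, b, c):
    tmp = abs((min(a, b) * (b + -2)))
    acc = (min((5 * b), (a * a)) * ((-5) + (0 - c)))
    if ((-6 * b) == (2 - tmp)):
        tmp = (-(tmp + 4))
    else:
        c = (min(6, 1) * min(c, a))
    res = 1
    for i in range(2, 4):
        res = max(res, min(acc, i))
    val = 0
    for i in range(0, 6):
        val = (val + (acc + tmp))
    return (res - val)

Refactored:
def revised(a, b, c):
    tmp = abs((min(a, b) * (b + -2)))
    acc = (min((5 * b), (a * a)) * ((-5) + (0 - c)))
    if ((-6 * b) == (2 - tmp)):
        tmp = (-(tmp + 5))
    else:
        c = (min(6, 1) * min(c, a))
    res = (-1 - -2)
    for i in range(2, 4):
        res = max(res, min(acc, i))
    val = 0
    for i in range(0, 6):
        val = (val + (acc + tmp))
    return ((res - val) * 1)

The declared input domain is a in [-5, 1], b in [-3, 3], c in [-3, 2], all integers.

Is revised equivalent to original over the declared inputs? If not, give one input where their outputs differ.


Evaluate both at a=-1, b=0, c=-3.
original: tmp=2, then acc=0, then ((-6 * b) == (2 - tmp)) is true, then tmp=-6, then res=1, then (i=2), then res=1, then (i=3), then res=1, then val=0, then (i=0), then val=-6, then (i=1), then val=-12, then (i=2), then val=-18, then (i=3), then val=-24, then (i=4), then val=-30, then (i=5), then val=-36, then returns 37
revised: tmp=2, then acc=0, then ((-6 * b) == (2 - tmp)) is true, then tmp=-7, then res=1, then (i=2), then res=1, then (i=3), then res=1, then val=0, then (i=0), then val=-7, then (i=1), then val=-14, then (i=2), then val=-21, then (i=3), then val=-28, then (i=4), then val=-35, then (i=5), then val=-42, then returns 43
37 against 43: the behavior changed.
verdict: not equivalent; witness: a=-1, b=0, c=-3


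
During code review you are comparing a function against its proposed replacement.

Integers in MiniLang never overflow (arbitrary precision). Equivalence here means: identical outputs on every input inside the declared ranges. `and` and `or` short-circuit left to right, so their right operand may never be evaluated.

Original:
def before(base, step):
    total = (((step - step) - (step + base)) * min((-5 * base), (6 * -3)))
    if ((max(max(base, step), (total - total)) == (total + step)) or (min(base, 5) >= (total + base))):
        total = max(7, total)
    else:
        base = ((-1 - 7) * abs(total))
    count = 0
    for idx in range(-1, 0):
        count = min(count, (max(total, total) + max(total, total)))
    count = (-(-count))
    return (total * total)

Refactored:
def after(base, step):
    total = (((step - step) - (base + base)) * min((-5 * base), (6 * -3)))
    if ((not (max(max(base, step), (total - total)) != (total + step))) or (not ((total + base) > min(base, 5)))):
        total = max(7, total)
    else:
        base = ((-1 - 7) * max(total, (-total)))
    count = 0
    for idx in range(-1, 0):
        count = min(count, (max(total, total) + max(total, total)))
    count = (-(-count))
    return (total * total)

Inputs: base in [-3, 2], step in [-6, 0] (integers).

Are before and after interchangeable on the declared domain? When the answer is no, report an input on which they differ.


base=1, step=-6 yields 49 from before but 1296 from after.
verdict: not equivalent; witness: base=1, step=-6


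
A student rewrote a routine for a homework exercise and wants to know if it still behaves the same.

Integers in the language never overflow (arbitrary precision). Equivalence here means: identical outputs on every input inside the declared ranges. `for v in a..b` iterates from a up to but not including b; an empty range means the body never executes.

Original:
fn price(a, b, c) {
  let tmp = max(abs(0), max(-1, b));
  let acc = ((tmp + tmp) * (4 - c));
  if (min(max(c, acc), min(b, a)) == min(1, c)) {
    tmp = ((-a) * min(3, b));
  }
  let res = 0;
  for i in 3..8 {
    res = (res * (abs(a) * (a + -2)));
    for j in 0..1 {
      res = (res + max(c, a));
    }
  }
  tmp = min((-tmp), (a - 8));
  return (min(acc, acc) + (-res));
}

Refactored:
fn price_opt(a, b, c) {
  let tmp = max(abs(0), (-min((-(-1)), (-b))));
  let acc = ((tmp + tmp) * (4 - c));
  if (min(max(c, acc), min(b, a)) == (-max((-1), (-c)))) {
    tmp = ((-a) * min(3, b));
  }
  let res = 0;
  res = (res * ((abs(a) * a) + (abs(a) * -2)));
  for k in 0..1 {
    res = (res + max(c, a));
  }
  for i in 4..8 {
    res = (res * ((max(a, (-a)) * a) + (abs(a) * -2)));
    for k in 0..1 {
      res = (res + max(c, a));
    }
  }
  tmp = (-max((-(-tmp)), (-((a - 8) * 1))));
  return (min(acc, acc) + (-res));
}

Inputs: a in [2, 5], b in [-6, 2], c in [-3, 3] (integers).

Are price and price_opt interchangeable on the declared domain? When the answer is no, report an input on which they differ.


Behavior is preserved: although loop structure differs, and arithmetic usage differs, and statement counts differ, and constant usage differs, and min/max/abs usage differs, and local variable names differ, the outputs never diverge.
One worked example (a=3, b=-4, c=-3) — price: tmp becomes 0; next acc becomes 0; next (min(max(c, acc), min(b, a)) == min(1, c)) evaluates to false; next res becomes 0; next at i=3:; next res becomes 0; next at j=0:; next res becomes 3; next at i=4:; next res becomes 9; next at j=0:; next res becomes 12; next at i=5:; next res becomes 36; next at j=0:; next res becomes 39; next at i=6:; next res becomes 117; next at j=0:; next res becomes 120; next at i=7:; next res becomes 360; next at j=0:; next res becomes 363; next tmp becomes -5; next final value -363; price_opt: tmp becomes 0; next acc becomes 0; next (min(max(c, acc), min(b, a)) == (-max((-1), (-c)))) evaluates to false; next res becomes 0; next res becomes 0; next at k=0:; next res becomes 3; next at i=4:; next res becomes 9; next at k=0:; next res becomes 12; next at i=5:; next res becomes 36; next at k=0:; next res becomes 39; next at i=6:; next res becomes 117; next at k=0:; next res becomes 120; next at i=7:; next res becomes 360; next at k=0:; next res becomes 363; next tmp becomes -5; next final value -363; agreement on -363.
Sweeping the whole domain (252 inputs) finds no disagreement.
verdict: equivalent


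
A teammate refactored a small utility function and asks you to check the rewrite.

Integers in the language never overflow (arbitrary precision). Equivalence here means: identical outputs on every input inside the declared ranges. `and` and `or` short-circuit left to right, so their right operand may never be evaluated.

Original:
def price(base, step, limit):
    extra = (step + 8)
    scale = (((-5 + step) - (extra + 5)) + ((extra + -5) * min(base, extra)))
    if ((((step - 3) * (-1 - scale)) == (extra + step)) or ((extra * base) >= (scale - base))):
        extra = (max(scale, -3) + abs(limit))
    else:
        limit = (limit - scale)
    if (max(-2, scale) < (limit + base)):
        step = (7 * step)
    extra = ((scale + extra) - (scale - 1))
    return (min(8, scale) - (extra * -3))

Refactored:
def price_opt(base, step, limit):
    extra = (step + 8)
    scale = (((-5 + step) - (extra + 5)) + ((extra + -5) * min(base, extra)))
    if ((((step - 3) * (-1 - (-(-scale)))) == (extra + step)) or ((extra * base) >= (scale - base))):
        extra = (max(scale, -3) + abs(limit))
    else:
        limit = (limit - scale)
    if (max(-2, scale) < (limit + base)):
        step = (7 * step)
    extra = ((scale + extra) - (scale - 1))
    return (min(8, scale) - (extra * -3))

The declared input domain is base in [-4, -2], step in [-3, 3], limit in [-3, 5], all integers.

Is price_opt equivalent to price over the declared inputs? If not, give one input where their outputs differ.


Differences: same computation, different form — yet all 189 inputs agree.
verdict: equivalent


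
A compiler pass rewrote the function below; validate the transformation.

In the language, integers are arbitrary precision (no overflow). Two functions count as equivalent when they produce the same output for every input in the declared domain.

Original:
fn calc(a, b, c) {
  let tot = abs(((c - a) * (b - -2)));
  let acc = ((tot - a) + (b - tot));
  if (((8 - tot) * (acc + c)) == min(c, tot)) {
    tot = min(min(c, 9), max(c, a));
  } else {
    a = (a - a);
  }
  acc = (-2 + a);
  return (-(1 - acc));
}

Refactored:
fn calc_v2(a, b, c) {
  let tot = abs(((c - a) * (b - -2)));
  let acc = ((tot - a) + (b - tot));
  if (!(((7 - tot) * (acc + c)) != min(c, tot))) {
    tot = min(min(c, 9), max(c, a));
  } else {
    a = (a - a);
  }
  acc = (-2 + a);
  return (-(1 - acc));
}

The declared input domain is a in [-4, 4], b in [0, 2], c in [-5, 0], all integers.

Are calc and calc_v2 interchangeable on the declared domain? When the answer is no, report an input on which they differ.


Take a=-4, b=0, c=-5.
calc: tot becomes 2; next acc becomes 4; next (((8 - tot) * (acc + c)) == min(c, tot)) evaluates to false; next a becomes 0; next acc becomes -2; next final value -3
calc_v2: tot becomes 2; next acc becomes 4; next (!(((7 - tot) * (acc + c)) != min(c, tot))) evaluates to true; next tot becomes -5; next acc becomes -6; next final value -7
-3 and -7 differ, so these are not the same function on this domain.
verdict: not equivalent; witness: a=-4, b=0, c=-5


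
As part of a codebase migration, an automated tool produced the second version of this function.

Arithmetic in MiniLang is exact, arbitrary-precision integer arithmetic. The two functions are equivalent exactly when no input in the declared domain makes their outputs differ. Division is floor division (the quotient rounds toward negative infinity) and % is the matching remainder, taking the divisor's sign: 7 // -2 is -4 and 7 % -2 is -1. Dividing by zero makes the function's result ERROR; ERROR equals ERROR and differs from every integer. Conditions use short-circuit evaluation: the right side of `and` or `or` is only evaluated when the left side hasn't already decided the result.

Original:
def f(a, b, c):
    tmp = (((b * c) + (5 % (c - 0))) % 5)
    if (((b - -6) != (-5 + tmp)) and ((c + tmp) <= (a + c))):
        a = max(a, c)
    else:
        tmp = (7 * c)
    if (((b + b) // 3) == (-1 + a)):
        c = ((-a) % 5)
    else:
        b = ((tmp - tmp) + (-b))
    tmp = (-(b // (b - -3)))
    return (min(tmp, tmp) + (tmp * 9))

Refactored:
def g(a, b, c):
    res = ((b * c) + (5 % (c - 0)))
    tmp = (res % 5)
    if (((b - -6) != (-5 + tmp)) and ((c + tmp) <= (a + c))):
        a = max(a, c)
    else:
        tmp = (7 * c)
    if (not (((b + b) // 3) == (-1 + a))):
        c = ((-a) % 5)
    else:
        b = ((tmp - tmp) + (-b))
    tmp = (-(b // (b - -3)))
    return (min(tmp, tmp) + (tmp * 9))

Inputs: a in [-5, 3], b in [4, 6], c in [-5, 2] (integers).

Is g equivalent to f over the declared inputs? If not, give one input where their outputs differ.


There is a counterexample at a=-5, b=4, c=-5: -40 on one side, 0 on the other.
f: tmp := 0 | (((b - -6) != (-5 + tmp)) and ((c + tmp) <= (a + c))): false | tmp := -35 | (((b + b) // 3) == (-1 + a)): false | b := -4 | tmp := -4 | result -40
g: res := -20 | tmp := 0 | (((b - -6) != (-5 + tmp)) and ((c + tmp) <= (a + c))): false | tmp := -35 | (not (((b + b) // 3) == (-1 + a))): true | c := 0 | tmp := 0 | result 0
verdict: not equivalent; witness: a=-5, b=4, c=-5


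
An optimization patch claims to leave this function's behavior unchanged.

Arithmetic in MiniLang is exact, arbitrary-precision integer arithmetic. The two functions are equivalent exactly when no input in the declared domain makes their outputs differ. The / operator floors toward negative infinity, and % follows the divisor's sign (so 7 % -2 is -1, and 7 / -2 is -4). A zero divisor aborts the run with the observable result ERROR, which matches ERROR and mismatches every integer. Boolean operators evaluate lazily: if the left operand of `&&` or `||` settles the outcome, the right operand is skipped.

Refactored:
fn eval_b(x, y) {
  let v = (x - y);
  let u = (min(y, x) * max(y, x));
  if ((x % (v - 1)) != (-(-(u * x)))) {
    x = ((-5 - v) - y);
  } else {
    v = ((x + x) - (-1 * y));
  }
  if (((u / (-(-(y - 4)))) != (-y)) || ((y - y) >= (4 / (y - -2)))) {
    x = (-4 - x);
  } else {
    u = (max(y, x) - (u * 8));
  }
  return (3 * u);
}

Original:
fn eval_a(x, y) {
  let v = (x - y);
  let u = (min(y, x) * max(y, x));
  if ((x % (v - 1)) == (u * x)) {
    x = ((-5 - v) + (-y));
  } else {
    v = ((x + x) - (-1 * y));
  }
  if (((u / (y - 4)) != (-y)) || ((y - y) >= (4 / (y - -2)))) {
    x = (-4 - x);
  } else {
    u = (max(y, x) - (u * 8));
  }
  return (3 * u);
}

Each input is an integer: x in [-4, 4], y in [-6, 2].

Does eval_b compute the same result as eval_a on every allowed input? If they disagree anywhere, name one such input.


The rewrite breaks on x=2, y=0, where the results are 0 and 6.
eval_a: v = 2; u = 0; ((x % (v - 1)) == (u * x)) -> true; x = -7; (((u / (y - 4)) != (-y)) || ((y - y) >= (4 / (y - -2)))) -> false; u = 0; return 0
eval_b: v = 2; u = 0; ((x % (v - 1)) != (-(-(u * x)))) -> false; v = 4; (((u / (-(-(y - 4)))) != (-y)) || ((y - y) >= (4 / (y - -2)))) -> false; u = 2; return 6
verdict: not equivalent; witness: x=2, y=0


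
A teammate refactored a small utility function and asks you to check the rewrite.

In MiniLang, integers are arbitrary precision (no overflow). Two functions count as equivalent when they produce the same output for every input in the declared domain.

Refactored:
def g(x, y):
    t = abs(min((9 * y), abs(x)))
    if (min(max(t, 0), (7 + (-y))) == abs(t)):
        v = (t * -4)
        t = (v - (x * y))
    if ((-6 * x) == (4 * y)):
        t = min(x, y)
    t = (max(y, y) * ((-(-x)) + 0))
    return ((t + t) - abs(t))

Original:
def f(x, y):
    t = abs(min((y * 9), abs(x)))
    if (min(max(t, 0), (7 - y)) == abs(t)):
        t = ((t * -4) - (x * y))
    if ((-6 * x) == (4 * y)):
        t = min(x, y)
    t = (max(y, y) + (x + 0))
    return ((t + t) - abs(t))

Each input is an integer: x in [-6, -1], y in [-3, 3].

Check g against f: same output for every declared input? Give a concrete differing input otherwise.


Consider the input x=-6, y=-3.
f: t=27, then (min(max(t, 0), (7 - y)) == abs(t)) is false, then ((-6 * x) == (4 * y)) is false, then t=-9, then returns -27
g: t=27, then (min(max(t, 0), (7 + (-y))) == abs(t)) is false, then ((-6 * x) == (4 * y)) is false, then t=18, then returns 18
-27 vs 18 — the two versions disagree here.
verdict: not equivalent; witness: x=-6, y=-3


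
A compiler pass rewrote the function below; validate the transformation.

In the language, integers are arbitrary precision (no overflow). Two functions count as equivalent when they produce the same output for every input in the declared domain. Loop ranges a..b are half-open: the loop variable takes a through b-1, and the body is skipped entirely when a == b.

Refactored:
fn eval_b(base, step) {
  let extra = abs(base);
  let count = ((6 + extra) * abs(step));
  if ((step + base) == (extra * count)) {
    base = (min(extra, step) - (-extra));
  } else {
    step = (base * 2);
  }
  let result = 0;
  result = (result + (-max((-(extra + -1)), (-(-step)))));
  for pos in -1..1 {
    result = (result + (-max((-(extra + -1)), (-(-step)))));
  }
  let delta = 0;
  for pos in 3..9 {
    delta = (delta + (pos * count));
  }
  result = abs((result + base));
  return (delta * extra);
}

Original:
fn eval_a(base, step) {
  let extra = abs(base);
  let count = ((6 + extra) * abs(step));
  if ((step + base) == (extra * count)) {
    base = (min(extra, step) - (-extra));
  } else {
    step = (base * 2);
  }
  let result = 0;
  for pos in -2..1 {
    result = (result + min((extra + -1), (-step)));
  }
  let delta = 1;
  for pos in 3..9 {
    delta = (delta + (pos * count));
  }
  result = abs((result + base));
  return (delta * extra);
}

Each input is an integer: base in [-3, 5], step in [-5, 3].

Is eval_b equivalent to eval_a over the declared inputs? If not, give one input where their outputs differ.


Not equivalent: base=-3, step=-5 separates them (4458 vs 4455).
eval_a: extra=3, then count=45, then ((step + base) == (extra * count)) is false, then step=-6, then result=0, then (pos=-2), then result=2, then (pos=-1), then result=4, then (pos=0), then result=6, then delta=1, then (pos=3), then delta=136, then (pos=4), then delta=316, then (pos=5), then delta=541, then (pos=6), then delta=811, then (pos=7), then delta=1126, then (pos=8), then delta=1486, then result=3, then returns 4458
eval_b: extra=3, then count=45, then ((step + base) == (extra * count)) is false, then step=-6, then result=0, then result=2, then (pos=-1), then result=4, then (pos=0), then result=6, then delta=0, then (pos=3), then delta=135, then (pos=4), then delta=315, then (pos=5), then delta=540, then (pos=6), then delta=810, then (pos=7), then delta=1125, then (pos=8), then delta=1485, then result=3, then returns 4455
verdict: not equivalent; witness: base=-3, step=-5


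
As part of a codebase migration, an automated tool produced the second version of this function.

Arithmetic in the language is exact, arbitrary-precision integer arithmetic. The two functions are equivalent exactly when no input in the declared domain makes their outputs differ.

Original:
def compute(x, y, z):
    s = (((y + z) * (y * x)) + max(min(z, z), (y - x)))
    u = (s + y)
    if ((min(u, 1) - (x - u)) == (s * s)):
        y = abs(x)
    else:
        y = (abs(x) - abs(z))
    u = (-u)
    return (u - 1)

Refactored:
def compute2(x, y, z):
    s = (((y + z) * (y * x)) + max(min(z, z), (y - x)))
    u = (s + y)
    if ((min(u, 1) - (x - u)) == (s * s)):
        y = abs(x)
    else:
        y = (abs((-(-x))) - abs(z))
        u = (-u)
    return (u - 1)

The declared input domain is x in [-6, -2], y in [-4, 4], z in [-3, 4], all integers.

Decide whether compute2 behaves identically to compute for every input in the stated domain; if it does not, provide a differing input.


Consider the input x=-5, y=-1, z=0.
compute: s=-1, then u=-2, then ((min(u, 1) - (x - u)) == (s * s)) is true, then y=5, then u=2, then returns 1
compute2: s=-1, then u=-2, then ((min(u, 1) - (x - u)) == (s * s)) is true, then y=5, then returns -3
1 != -3, so the rewrite changes behavior.
verdict: not equivalent; witness: x=-5, y=-1, z=0


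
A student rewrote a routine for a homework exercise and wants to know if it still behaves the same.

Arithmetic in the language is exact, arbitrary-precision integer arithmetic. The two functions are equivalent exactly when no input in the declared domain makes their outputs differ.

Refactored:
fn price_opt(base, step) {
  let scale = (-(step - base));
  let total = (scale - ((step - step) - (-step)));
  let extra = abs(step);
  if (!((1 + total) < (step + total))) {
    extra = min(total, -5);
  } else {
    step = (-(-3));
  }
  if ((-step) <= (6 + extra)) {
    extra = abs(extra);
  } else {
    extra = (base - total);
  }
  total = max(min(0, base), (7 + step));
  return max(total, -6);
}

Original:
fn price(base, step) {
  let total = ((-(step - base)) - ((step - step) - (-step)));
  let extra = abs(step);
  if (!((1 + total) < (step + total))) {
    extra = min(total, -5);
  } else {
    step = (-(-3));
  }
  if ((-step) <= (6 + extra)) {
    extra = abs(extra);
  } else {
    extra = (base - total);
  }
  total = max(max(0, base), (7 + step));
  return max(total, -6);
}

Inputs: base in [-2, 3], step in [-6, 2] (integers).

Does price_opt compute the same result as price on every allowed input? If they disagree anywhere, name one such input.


Try base=2, step=-6.
price: total becomes 14; next extra becomes 6; next (!((1 + total) < (step + total))) evaluates to true; next extra becomes -5; next ((-step) <= (6 + extra)) evaluates to false; next extra becomes -12; next total becomes 2; next final value 2
price_opt: scale becomes 8; next total becomes 14; next extra becomes 6; next (!((1 + total) < (step + total))) evaluates to true; next extra becomes -5; next ((-step) <= (6 + extra)) evaluates to false; next extra becomes -12; next total becomes 1; next final value 1
2 != 1, so the rewrite changes behavior.
verdict: not equivalent; witness: base=2, step=-6


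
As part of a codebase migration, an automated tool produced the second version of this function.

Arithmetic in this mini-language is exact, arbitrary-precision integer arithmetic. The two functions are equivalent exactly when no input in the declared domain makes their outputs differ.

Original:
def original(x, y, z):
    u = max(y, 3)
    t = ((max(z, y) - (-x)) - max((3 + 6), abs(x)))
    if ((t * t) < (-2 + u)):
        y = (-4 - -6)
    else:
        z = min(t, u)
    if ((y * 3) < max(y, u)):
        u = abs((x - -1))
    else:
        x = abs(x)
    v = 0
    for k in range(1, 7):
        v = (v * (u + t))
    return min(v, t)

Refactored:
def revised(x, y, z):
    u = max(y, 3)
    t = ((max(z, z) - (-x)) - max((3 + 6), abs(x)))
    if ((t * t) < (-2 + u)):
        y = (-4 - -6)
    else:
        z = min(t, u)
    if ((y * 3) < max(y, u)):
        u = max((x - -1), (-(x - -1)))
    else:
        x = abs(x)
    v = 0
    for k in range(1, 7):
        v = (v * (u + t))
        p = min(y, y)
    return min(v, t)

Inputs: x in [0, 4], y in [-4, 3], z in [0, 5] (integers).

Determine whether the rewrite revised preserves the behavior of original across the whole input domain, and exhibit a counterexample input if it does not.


The rewrite breaks on x=0, y=1, z=0, where the results are -8 and -9.
original: u=3, then t=-8, then ((t * t) < (-2 + u)) is false, then z=-8, then ((y * 3) < max(y, u)) is false, then x=0, then v=0, then (k=1), then v=0, then (k=2), then v=0, then (k=3), then v=0, then (k=4), then v=0, then (k=5), then v=0, then (k=6), then v=0, then returns -8
revised: u=3, then t=-9, then ((t * t) < (-2 + u)) is false, then z=-9, then ((y * 3) < max(y, u)) is false, then x=0, then v=0, then (k=1), then v=0, then p=1, then (k=2), then v=0, then p=1, then (k=3), then v=0, then p=1, then (k=4), then v=0, then p=1, then (k=5), then v=0, then p=1, then (k=6), then v=0, then p=1, then returns -9
verdict: not equivalent; witness: x=0, y=1, z=0


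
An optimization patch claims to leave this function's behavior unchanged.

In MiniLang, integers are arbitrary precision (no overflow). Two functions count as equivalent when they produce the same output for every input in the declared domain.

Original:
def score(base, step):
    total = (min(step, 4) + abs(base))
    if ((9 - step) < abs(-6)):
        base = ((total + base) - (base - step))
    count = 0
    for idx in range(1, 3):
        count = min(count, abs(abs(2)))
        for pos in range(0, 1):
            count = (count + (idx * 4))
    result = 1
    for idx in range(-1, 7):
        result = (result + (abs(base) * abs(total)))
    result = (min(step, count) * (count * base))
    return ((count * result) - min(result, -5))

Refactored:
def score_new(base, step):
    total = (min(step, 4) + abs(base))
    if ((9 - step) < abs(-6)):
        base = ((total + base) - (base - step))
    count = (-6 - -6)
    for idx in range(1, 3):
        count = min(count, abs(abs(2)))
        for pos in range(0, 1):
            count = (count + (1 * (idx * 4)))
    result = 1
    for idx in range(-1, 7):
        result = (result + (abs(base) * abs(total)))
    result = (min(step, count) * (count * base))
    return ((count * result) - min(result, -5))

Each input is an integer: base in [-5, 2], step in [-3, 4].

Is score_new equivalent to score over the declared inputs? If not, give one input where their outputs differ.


This is a faithful refactor — arithmetic usage differs, plus constant usage differs, but the computed results match everywhere.
As a probe, take base=2, step=0: score runs total := 2 | ((9 - step) < abs(-6)): false | count := 0 | iter idx=1: | count := 0 | iter pos=0: | count := 4 | iter idx=2: | count := 2 | iter pos=0: | count := 10 | result := 1 | iter idx=-1: | result := 5 | iter idx=0: | result := 9 | iter idx=1: | result := 13 | iter idx=2: | result := 17 | iter idx=3: | result := 21 | iter idx=4: | result := 25 | iter idx=5: | result := 29 | iter idx=6: | result := 33 | result := 0 | result 5; score_new runs total := 2 | ((9 - step) < abs(-6)): false | count := 0 | iter idx=1: | count := 0 | iter pos=0: | count := 4 | iter idx=2: | count := 2 | iter pos=0: | count := 10 | result := 1 | iter idx=-1: | result := 5 | iter idx=0: | result := 9 | iter idx=1: | result := 13 | iter idx=2: | result := 17 | iter idx=3: | result := 21 | iter idx=4: | result := 25 | iter idx=5: | result := 29 | iter idx=6: | result := 33 | result := 0 | result 5; both end at 5.
Across all 64 domain points the two functions coincide.
verdict: equivalent


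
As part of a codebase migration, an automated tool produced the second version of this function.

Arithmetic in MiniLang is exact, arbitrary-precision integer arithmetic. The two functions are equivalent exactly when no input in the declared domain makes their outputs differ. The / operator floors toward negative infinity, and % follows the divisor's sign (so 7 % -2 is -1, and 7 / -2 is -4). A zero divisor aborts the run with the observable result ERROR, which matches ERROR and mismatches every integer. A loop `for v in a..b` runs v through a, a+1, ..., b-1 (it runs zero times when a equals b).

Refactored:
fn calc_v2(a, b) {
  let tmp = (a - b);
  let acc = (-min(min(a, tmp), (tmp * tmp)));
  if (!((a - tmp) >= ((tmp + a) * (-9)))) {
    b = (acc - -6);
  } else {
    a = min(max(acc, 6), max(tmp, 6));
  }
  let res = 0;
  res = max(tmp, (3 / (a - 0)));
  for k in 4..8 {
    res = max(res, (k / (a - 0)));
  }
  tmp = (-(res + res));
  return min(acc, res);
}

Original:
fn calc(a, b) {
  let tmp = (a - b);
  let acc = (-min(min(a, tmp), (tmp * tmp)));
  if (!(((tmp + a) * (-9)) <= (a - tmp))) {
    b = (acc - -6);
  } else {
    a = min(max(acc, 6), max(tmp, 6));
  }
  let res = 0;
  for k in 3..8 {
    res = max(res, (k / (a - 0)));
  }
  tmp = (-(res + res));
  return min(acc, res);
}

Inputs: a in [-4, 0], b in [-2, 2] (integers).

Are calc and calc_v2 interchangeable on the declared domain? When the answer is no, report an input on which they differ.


At a=-4, b=-2: calc gives 0, calc_v2 gives -1.
verdict: not equivalent; witness: a=-4, b=-2


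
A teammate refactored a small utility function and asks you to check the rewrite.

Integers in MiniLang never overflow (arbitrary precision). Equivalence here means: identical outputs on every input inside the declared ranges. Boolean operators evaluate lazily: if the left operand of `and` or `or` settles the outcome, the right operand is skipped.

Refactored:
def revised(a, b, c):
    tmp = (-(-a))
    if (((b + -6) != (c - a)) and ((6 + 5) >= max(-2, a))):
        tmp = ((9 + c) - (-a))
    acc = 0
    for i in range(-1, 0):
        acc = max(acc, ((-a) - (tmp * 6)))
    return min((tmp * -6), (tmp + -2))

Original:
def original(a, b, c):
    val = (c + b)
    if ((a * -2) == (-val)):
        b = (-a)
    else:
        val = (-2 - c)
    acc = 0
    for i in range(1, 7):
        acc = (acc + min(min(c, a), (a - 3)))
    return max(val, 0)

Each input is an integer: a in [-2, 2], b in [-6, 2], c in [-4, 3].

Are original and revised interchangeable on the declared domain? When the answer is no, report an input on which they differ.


These are not equivalent — on a=-2, b=-6, c=-4 the outputs split (2 vs -18).
original: val = -10; ((a * -2) == (-val)) -> false; val = 2; acc = 0; [i=1]; acc = -5; [i=2]; acc = -10; [i=3]; acc = -15; [i=4]; acc = -20; [i=5]; acc = -25; [i=6]; acc = -30; return 2
revised: tmp = -2; (((b + -6) != (c - a)) and ((6 + 5) >= max(-2, a))) -> true; tmp = 3; acc = 0; [i=-1]; acc = 0; return -18
verdict: not equivalent; witness: a=-2, b=-6, c=-4


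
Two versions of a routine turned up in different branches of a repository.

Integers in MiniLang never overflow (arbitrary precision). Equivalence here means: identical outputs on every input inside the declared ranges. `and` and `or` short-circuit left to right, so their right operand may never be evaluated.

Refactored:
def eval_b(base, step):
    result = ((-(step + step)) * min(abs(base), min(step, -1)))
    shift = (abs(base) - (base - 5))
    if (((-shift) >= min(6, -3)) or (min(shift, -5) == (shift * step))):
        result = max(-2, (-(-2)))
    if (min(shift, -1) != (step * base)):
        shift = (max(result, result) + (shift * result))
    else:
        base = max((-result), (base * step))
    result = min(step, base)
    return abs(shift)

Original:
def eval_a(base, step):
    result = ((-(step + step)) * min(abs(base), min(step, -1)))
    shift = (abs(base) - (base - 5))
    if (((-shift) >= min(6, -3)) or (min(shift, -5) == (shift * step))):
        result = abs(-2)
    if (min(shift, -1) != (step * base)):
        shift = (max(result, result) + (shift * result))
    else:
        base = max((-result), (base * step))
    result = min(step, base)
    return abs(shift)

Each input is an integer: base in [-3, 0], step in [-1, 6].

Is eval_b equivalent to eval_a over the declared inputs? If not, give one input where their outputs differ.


Reading the diff, among the changes: min/max/abs usage differs; constant usage differs.
Spot check at base=-2, step=6 — eval_a: result becomes 12; next shift becomes 9; next (((-shift) >= min(6, -3)) or (min(shift, -5) == (shift * step))) evaluates to false; next (min(shift, -1) != (step * base)) evaluates to true; next shift becomes 120; next result becomes -2; next final value 120. eval_b: result becomes 12; next shift becomes 9; next (((-shift) >= min(6, -3)) or (min(shift, -5) == (shift * step))) evaluates to false; next (min(shift, -1) != (step * base)) evaluates to true; next shift becomes 120; next result becomes -2; next final value 120. Both give 120.
Sweeping the whole domain (32 inputs) finds no disagreement.
verdict: equivalent
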